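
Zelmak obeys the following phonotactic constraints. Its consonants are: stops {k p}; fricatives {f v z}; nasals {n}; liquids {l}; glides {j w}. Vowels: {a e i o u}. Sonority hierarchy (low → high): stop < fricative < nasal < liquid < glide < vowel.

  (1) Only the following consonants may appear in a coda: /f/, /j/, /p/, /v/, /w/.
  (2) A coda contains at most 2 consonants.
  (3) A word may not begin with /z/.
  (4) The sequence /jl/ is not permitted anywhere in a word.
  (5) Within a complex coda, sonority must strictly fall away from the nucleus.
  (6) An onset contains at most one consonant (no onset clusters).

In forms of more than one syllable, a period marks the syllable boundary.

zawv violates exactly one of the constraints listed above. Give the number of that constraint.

zawv: word begins with /z/.
This is a violation of constraint 3: "A word may not begin with /z/."
The remaining constraints (1, 2, 4, 5, 6) are satisfied.

3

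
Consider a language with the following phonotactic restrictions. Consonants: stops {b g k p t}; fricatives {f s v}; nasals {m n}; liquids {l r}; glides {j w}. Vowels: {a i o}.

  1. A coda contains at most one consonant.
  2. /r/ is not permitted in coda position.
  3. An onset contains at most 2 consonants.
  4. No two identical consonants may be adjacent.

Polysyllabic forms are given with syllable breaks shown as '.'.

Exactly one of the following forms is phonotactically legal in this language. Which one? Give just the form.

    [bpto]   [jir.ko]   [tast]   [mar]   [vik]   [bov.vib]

[vik]

[bpto] — violates constraint 3: syllable 1 onset /bpt/ has 3 consonants (> 2) → phonotactically illegal
[jir.ko] — violates constraint 2: syllable 1 coda contains /r/ → phonotactically illegal
[tast] — violates constraint 1: syllable 1 coda /st/ has 2 consonants (> 1) → phonotactically illegal
[mar] — violates constraint 2: syllable 1 coda contains /r/ → phonotactically illegal
[vik] — σ1 onset /v/, coda /k/ ok → phonotactically legal
[bov.vib] — violates constraint 4: adjacent identical consonants /vv/ → phonotactically illegal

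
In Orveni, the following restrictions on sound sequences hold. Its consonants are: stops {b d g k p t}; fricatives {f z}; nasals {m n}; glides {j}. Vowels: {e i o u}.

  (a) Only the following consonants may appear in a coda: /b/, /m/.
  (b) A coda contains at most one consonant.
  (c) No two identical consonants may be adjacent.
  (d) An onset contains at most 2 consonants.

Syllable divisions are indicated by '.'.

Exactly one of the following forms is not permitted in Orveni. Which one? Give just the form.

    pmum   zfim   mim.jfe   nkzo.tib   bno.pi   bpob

pmum — σ1 onset /pm/ (2C), coda /m/ ok → permitted
zfim — σ1 onset /zf/ (2C), coda /m/ ok → permitted
mim.jfe — σ1 onset /m/, coda /m/ ok; σ2 onset /jf/ (2C), coda /∅/ ok → permitted
nkzo.tib — violates constraint (d): syllable 1 onset /nkz/ has 3 consonants (> 2) → not permitted
bno.pi — σ1 onset /bn/ (2C), coda /∅/ ok; σ2 onset /p/, coda /∅/ ok → permitted
bpob — σ1 onset /bp/ (2C), coda /b/ ok → permitted

nkzo.tib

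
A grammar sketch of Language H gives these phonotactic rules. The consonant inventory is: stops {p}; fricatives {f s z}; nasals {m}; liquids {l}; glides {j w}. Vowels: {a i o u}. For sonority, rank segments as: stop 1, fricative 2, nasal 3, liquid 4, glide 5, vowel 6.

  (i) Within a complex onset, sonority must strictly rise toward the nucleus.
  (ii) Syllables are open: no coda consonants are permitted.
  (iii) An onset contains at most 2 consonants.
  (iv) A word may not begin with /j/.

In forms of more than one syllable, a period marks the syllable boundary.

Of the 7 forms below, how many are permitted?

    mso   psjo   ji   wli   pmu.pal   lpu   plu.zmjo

0

mso — violates constraint (i): syllable 1 onset /ms/: /m/ (nasal, 3) → /s/ (fricative, 2) does not rise → not permitted
psjo — violates constraint (iii): syllable 1 onset /psj/ has 3 consonants (> 2) → not permitted
ji — violates constraint (iv): word begins with /j/ → not permitted
wli — violates constraint (i): syllable 1 onset /wl/: /w/ (glide, 5) → /l/ (liquid, 4) does not rise → not permitted
pmu.pal — violates constraint (ii): syllable 2 coda /l/ has 1 consonant (> 0) → not permitted
lpu — violates constraint (i): syllable 1 onset /lp/: /l/ (liquid, 4) → /p/ (stop, 1) does not rise → not permitted
plu.zmjo — violates constraint (iii): syllable 2 onset /zmj/ has 3 consonants (> 2) → not permitted
No form is permitted → 0.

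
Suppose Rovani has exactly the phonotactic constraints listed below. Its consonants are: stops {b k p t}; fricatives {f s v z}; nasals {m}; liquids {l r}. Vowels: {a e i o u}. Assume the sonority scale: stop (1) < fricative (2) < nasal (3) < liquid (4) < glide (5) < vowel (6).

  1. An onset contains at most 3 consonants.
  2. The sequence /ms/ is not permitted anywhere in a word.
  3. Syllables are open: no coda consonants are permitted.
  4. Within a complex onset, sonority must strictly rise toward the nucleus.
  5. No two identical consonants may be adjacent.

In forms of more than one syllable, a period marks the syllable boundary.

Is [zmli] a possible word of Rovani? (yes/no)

[zmli] — σ1 onset /zml/ (2→3→4 rises), coda /∅/ ok → licit

yes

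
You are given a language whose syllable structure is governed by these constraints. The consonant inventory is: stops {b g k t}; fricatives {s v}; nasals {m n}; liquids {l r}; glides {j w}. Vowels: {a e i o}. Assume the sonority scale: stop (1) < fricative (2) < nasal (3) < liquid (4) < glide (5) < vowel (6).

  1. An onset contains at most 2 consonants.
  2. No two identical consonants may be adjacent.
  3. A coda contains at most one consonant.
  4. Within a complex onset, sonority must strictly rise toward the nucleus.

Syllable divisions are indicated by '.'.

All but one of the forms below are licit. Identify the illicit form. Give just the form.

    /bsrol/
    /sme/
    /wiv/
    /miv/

/bsrol/

/bsrol/ — violates constraint 1: syllable 1 onset /bsr/ has 3 consonants (> 2) → illicit
/sme/ — σ1 onset /sm/ (2→3 rises), coda /∅/ ok → licit
/wiv/ — σ1 onset /w/, coda /v/ ok → licit
/miv/ — σ1 onset /m/, coda /v/ ok → licit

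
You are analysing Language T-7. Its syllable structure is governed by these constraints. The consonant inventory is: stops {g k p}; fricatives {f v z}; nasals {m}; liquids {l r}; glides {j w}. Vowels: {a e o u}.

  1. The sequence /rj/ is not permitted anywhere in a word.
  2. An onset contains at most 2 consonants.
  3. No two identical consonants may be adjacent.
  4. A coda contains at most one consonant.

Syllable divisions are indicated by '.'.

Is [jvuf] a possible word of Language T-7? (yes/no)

[jvuf] — σ1 onset /jv/ (2C), coda /f/ ok → phonotactically legal

yes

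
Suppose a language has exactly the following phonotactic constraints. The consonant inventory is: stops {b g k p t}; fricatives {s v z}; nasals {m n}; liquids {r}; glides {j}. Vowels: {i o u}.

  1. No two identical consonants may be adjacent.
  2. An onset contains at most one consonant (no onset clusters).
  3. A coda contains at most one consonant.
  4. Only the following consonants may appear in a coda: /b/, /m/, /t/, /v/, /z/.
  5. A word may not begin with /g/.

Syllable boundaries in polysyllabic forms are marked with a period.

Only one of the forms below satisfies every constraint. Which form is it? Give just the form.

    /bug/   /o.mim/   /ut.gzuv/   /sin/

/o.mim/

/bug/ — violates constraint 4: syllable 1 coda contains /g/, which is not a licensed coda consonant → illicit
/o.mim/ — σ1 onset /∅/, coda /∅/ ok; σ2 onset /m/, coda /m/ ok → licit
/ut.gzuv/ — violates constraint 2: syllable 2 onset /gz/ has 2 consonants (> 1) → illicit
/sin/ — violates constraint 4: syllable 1 coda contains /n/, which is not a licensed coda consonant → illicit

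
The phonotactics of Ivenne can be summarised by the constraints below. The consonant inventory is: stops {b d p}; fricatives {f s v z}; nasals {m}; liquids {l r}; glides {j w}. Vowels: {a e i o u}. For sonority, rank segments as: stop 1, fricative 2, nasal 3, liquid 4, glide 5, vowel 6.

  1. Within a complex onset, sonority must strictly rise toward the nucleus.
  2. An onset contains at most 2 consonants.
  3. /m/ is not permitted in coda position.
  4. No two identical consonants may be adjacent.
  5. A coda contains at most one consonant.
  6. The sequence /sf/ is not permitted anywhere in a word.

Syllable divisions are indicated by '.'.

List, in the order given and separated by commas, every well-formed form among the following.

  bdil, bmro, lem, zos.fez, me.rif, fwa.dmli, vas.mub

me.rif, vas.mub

bdil — violates constraint 1: syllable 1 onset /bd/: /b/ (stop, 1) → /d/ (stop, 1) does not rise → ill-formed
bmro — violates constraint 2: syllable 1 onset /bmr/ has 3 consonants (> 2) → ill-formed
lem — violates constraint 3: syllable 1 coda contains /m/ → ill-formed
zos.fez — violates constraint 6: contains banned sequence /sf/ → ill-formed
me.rif — σ1 onset /m/, coda /∅/ ok; σ2 onset /r/, coda /f/ ok → well-formed
fwa.dmli — violates constraint 2: syllable 2 onset /dml/ has 3 consonants (> 2) → ill-formed
vas.mub — σ1 onset /v/, coda /s/ ok; σ2 onset /m/, coda /b/ ok → well-formed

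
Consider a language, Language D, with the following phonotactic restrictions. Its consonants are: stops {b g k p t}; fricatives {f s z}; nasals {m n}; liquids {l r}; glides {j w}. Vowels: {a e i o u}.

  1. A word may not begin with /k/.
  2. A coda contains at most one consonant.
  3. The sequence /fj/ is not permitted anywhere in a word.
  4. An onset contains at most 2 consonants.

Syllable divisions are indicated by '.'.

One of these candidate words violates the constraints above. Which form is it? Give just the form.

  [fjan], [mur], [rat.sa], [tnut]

[fjan]

[fjan] — violates constraint 3: contains banned sequence /fj/ → illicit
[mur] — σ1 onset /m/, coda /r/ ok → licit
[rat.sa] — σ1 onset /r/, coda /t/ ok; σ2 onset /s/, coda /∅/ ok → licit
[tnut] — σ1 onset /tn/ (2C), coda /t/ ok → licit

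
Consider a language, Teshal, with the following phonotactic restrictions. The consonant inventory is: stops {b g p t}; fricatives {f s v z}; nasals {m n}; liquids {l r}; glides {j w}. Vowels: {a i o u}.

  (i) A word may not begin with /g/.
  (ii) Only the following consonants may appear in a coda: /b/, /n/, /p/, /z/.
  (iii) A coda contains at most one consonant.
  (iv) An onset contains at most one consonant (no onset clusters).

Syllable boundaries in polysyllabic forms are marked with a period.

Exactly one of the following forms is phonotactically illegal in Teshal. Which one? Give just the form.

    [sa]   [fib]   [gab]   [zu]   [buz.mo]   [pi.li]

[gab]

[sa] — σ1 onset /s/, coda /∅/ ok → phonotactically legal
[fib] — σ1 onset /f/, coda /b/ ok → phonotactically legal
[gab] — violates constraint (i): word begins with /g/ → phonotactically illegal
[zu] — σ1 onset /z/, coda /∅/ ok → phonotactically legal
[buz.mo] — σ1 onset /b/, coda /z/ ok; σ2 onset /m/, coda /∅/ ok → phonotactically legal
[pi.li] — σ1 onset /p/, coda /∅/ ok; σ2 onset /l/, coda /∅/ ok → phonotactically legal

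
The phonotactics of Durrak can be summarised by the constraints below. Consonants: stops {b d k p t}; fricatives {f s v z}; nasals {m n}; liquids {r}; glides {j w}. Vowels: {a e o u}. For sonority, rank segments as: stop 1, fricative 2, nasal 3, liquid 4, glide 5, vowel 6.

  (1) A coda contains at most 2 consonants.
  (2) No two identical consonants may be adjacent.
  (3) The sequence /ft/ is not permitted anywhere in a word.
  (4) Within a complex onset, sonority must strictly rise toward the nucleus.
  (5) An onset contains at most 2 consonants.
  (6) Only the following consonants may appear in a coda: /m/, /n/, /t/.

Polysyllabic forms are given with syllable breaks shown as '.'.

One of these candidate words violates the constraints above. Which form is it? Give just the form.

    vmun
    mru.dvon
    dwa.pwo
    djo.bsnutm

djo.bsnutm

vmun — σ1 onset /vm/ (2→3 rises), coda /n/ ok → well-formed
mru.dvon — σ1 onset /mr/ (3→4 rises), coda /∅/ ok; σ2 onset /dv/ (1→2 rises), coda /n/ ok → well-formed
dwa.pwo — σ1 onset /dw/ (1→5 rises), coda /∅/ ok; σ2 onset /pw/ (1→5 rises), coda /∅/ ok → well-formed
djo.bsnutm — violates constraint 5: syllable 2 onset /bsn/ has 3 consonants (> 2) → ill-formed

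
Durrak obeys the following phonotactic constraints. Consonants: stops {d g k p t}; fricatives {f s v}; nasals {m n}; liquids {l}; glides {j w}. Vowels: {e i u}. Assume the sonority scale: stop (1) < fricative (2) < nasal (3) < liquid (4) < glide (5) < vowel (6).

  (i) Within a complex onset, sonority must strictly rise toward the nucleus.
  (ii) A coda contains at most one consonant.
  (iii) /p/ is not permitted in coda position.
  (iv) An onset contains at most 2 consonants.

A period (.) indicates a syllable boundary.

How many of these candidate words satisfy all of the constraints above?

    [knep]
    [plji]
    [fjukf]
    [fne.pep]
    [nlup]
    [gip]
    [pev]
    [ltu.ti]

1

[knep] — violates constraint (iii): syllable 1 coda contains /p/ → not permitted
[plji] — violates constraint (iv): syllable 1 onset /plj/ has 3 consonants (> 2) → not permitted
[fjukf] — violates constraint (ii): syllable 1 coda /kf/ has 2 consonants (> 1) → not permitted
[fne.pep] — violates constraint (iii): syllable 2 coda contains /p/ → not permitted
[nlup] — violates constraint (iii): syllable 1 coda contains /p/ → not permitted
[gip] — violates constraint (iii): syllable 1 coda contains /p/ → not permitted
[pev] — σ1 onset /p/, coda /v/ ok → permitted
[ltu.ti] — violates constraint (i): syllable 1 onset /lt/: /l/ (liquid, 4) → /t/ (stop, 1) does not rise → not permitted
Permitted: [pev] → 1.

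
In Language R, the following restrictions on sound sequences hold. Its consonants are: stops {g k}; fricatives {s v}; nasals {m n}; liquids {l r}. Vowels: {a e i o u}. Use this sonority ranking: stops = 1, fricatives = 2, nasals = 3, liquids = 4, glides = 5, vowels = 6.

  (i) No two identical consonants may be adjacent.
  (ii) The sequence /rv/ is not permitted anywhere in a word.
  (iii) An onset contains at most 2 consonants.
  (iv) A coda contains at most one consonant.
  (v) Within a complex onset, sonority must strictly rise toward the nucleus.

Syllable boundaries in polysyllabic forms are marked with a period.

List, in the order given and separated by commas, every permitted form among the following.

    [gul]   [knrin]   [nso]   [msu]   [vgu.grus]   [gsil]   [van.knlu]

[gul], [gsil]

[gul] — σ1 onset /g/, coda /l/ ok → permitted
[knrin] — violates constraint (iii): syllable 1 onset /knr/ has 3 consonants (> 2) → not permitted
[nso] — violates constraint (v): syllable 1 onset /ns/: /n/ (nasal, 3) → /s/ (fricative, 2) does not rise → not permitted
[msu] — violates constraint (v): syllable 1 onset /ms/: /m/ (nasal, 3) → /s/ (fricative, 2) does not rise → not permitted
[vgu.grus] — violates constraint (v): syllable 1 onset /vg/: /v/ (fricative, 2) → /g/ (stop, 1) does not rise → not permitted
[gsil] — σ1 onset /gs/ (1→2 rises), coda /l/ ok → permitted
[van.knlu] — violates constraint (iii): syllable 2 onset /knl/ has 3 consonants (> 2) → not permitted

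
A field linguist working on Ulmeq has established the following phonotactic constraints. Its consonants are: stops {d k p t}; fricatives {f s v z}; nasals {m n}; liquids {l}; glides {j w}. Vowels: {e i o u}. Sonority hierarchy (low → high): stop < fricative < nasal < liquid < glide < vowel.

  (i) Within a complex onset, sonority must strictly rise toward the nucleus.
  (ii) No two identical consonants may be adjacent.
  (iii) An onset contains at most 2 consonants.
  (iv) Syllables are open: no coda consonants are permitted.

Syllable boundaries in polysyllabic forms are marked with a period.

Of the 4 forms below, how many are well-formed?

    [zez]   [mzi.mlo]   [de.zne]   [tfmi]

[zez] — violates constraint (iv): syllable 1 coda /z/ has 1 consonant (> 0) → ill-formed
[mzi.mlo] — violates constraint (i): syllable 1 onset /mz/: /m/ (nasal, 3) → /z/ (fricative, 2) does not rise → ill-formed
[de.zne] — σ1 onset /d/, coda /∅/ ok; σ2 onset /zn/ (2→3 rises), coda /∅/ ok → well-formed
[tfmi] — violates constraint (iii): syllable 1 onset /tfm/ has 3 consonants (> 2) → ill-formed
Well-formed: [de.zne] → 1.

1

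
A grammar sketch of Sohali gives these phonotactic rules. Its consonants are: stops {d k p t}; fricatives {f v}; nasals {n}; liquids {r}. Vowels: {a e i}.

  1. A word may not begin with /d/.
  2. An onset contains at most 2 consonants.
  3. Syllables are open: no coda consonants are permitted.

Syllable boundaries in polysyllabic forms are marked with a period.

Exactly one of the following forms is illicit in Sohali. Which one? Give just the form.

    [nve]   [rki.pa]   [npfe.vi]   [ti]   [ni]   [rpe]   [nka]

[npfe.vi]

[nve] — σ1 onset /nv/ (2C), coda /∅/ ok → licit
[rki.pa] — σ1 onset /rk/ (2C), coda /∅/ ok; σ2 onset /p/, coda /∅/ ok → licit
[npfe.vi] — violates constraint 2: syllable 1 onset /npf/ has 3 consonants (> 2) → illicit
[ti] — σ1 onset /t/, coda /∅/ ok → licit
[ni] — σ1 onset /n/, coda /∅/ ok → licit
[rpe] — σ1 onset /rp/ (2C), coda /∅/ ok → licit
[nka] — σ1 onset /nk/ (2C), coda /∅/ ok → licit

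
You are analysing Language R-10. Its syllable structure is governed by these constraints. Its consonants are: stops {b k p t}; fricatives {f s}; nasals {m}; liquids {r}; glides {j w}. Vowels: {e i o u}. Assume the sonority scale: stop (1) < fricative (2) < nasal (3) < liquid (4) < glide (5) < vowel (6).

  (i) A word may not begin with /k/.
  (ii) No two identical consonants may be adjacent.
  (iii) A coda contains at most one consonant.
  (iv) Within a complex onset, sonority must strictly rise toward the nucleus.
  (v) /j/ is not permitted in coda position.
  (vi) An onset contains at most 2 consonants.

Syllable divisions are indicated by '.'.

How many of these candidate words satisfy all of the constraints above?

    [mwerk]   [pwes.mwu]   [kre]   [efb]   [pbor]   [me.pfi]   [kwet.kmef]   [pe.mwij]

[mwerk] — violates constraint (iii): syllable 1 coda /rk/ has 2 consonants (> 1) → not permitted
[pwes.mwu] — σ1 onset /pw/ (1→5 rises), coda /s/ ok; σ2 onset /mw/ (3→5 rises), coda /∅/ ok → permitted
[kre] — violates constraint (i): word begins with /k/ → not permitted
[efb] — violates constraint (iii): syllable 1 coda /fb/ has 2 consonants (> 1) → not permitted
[pbor] — violates constraint (iv): syllable 1 onset /pb/: /p/ (stop, 1) → /b/ (stop, 1) does not rise → not permitted
[me.pfi] — σ1 onset /m/, coda /∅/ ok; σ2 onset /pf/ (1→2 rises), coda /∅/ ok → permitted
[kwet.kmef] — violates constraint (i): word begins with /k/ → not permitted
[pe.mwij] — violates constraint (v): syllable 2 coda contains /j/ → not permitted
Permitted: [pwes.mwu], [me.pfi] → 2.

2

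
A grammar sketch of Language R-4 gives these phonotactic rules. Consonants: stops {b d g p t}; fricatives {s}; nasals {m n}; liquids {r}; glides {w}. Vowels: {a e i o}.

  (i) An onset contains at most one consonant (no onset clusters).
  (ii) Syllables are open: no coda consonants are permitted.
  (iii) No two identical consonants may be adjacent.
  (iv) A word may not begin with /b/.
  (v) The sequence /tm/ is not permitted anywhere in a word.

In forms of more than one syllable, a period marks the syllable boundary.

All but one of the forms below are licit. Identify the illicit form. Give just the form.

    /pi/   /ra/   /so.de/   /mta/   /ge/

/mta/

/pi/ — σ1 onset /p/, coda /∅/ ok → licit
/ra/ — σ1 onset /r/, coda /∅/ ok → licit
/so.de/ — σ1 onset /s/, coda /∅/ ok; σ2 onset /d/, coda /∅/ ok → licit
/mta/ — violates constraint (i): syllable 1 onset /mt/ has 2 consonants (> 1) → illicit
/ge/ — σ1 onset /g/, coda /∅/ ok → licit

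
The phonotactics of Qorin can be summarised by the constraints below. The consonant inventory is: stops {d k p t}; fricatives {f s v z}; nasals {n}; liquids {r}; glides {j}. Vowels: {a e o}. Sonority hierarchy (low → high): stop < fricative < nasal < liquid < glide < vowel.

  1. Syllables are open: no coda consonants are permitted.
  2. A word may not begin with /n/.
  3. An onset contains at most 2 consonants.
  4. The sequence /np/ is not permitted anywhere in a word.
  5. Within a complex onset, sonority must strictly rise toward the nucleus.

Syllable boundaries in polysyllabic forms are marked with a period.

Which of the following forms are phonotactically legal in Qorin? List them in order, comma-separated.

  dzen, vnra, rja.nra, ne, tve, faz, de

dzen — violates constraint 1: syllable 1 coda /n/ has 1 consonant (> 0) → phonotactically illegal
vnra — violates constraint 3: syllable 1 onset /vnr/ has 3 consonants (> 2) → phonotactically illegal
rja.nra — σ1 onset /rj/ (4→5 rises), coda /∅/ ok; σ2 onset /nr/ (3→4 rises), coda /∅/ ok → phonotactically legal
ne — violates constraint 2: word begins with /n/ → phonotactically illegal
tve — σ1 onset /tv/ (1→2 rises), coda /∅/ ok → phonotactically legal
faz — violates constraint 1: syllable 1 coda /z/ has 1 consonant (> 0) → phonotactically illegal
de — σ1 onset /d/, coda /∅/ ok → phonotactically legal

rja.nra, tve, de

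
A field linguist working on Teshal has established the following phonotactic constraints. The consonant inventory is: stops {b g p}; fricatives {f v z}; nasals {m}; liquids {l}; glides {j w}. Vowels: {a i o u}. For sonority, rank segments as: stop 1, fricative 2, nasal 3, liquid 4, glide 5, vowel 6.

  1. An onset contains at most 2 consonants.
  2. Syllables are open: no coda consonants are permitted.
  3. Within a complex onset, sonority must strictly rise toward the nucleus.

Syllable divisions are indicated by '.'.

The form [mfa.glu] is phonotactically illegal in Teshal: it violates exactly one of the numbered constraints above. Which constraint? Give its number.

[mfa.glu]: syllable 1 onset /mf/: /m/ (nasal, 3) → /f/ (fricative, 2) does not rise.
This is a violation of constraint 3: "Within a complex onset, sonority must strictly rise toward the nucleus."
The remaining constraints (1, 2) are satisfied.

3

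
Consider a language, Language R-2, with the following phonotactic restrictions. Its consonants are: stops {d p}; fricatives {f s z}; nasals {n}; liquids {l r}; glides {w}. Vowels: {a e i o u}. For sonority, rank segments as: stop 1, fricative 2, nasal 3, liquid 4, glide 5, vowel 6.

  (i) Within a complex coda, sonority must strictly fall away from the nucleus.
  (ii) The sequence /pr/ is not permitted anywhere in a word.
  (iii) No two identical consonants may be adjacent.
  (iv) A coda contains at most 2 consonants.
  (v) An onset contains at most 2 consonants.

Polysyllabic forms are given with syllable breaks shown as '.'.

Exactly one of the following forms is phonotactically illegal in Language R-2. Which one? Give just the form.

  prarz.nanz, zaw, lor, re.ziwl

prarz.nanz — violates constraint (ii): contains banned sequence /pr/ → phonotactically illegal
zaw — σ1 onset /z/, coda /w/ ok → phonotactically legal
lor — σ1 onset /l/, coda /r/ ok → phonotactically legal
re.ziwl — σ1 onset /r/, coda /∅/ ok; σ2 onset /z/, coda /wl/ (5→4 falls) ok → phonotactically legal

prarz.nanz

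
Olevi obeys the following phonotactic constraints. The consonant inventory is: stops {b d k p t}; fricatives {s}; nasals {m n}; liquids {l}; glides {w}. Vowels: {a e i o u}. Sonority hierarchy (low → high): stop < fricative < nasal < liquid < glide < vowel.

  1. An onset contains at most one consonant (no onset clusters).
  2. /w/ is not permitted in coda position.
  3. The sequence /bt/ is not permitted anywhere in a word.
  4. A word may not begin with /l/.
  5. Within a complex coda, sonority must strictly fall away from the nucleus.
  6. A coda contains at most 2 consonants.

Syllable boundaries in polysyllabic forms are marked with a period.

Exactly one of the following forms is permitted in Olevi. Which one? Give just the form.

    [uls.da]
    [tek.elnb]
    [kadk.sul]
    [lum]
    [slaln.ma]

[uls.da]

[uls.da] — σ1 onset /∅/, coda /ls/ (4→2 falls) ok; σ2 onset /d/, coda /∅/ ok → permitted
[tek.elnb] — violates constraint 6: syllable 2 coda /lnb/ has 3 consonants (> 2) → not permitted
[kadk.sul] — violates constraint 5: syllable 1 coda /dk/: /d/ (stop, 1) → /k/ (stop, 1) does not fall → not permitted
[lum] — violates constraint 4: word begins with /l/ → not permitted
[slaln.ma] — violates constraint 1: syllable 1 onset /sl/ has 2 consonants (> 1) → not permitted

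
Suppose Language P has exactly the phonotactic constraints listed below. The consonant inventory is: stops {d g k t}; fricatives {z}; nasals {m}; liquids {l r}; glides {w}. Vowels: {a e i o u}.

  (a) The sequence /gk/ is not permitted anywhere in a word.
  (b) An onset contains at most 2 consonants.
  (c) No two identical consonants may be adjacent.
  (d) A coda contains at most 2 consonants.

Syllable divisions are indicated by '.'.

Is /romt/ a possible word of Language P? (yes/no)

/romt/ — σ1 onset /r/, coda /mt/ (2C) ok → well-formed

yes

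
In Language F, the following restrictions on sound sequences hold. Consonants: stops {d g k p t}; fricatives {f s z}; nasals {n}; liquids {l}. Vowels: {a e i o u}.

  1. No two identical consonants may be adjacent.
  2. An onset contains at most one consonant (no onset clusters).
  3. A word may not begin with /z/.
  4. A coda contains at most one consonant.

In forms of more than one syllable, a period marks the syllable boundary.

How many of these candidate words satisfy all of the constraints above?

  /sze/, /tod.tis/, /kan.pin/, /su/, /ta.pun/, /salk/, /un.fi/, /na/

6

/sze/ — violates constraint 2: syllable 1 onset /sz/ has 2 consonants (> 1) → illicit
/tod.tis/ — σ1 onset /t/, coda /d/ ok; σ2 onset /t/, coda /s/ ok → licit
/kan.pin/ — σ1 onset /k/, coda /n/ ok; σ2 onset /p/, coda /n/ ok → licit
/su/ — σ1 onset /s/, coda /∅/ ok → licit
/ta.pun/ — σ1 onset /t/, coda /∅/ ok; σ2 onset /p/, coda /n/ ok → licit
/salk/ — violates constraint 4: syllable 1 coda /lk/ has 2 consonants (> 1) → illicit
/un.fi/ — σ1 onset /∅/, coda /n/ ok; σ2 onset /f/, coda /∅/ ok → licit
/na/ — σ1 onset /n/, coda /∅/ ok → licit
Licit: /tod.tis/, /kan.pin/, /su/, /ta.pun/, /un.fi/, /na/ → 6.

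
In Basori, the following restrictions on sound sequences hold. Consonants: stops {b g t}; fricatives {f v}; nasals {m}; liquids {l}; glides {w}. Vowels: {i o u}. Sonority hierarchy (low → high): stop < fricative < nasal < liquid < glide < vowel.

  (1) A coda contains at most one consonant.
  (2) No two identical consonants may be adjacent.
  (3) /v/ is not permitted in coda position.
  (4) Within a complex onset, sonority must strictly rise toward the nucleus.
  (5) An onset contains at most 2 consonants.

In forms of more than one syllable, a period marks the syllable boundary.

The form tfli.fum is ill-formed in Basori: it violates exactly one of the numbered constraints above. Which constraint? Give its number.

tfli.fum: syllable 1 onset /tfl/ has 3 consonants (> 2).
This is a violation of constraint 5: "An onset contains at most 2 consonants."
The remaining constraints (1, 2, 3, 4) are satisfied.

5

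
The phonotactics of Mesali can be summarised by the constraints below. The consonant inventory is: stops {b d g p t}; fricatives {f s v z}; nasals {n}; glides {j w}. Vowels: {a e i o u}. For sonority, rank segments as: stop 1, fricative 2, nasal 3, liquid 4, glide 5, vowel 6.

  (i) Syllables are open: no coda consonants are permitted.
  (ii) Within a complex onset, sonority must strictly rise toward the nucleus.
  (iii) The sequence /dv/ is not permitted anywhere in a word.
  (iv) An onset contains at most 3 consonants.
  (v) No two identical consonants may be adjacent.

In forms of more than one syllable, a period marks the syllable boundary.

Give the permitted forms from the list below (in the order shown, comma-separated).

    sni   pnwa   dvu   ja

sni — σ1 onset /sn/ (2→3 rises), coda /∅/ ok → permitted
pnwa — σ1 onset /pnw/ (1→3→5 rises), coda /∅/ ok → permitted
dvu — violates constraint (iii): contains banned sequence /dv/ → not permitted
ja — σ1 onset /j/, coda /∅/ ok → permitted

sni, pnwa, ja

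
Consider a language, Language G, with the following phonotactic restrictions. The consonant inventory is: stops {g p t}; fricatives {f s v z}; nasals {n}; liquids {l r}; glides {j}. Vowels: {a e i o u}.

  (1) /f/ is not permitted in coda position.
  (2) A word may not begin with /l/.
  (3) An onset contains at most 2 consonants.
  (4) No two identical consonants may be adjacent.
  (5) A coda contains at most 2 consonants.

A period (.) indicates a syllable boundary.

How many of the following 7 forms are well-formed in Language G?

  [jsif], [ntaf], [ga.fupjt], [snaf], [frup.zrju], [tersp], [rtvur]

[jsif] — violates constraint 1: syllable 1 coda contains /f/ → ill-formed
[ntaf] — violates constraint 1: syllable 1 coda contains /f/ → ill-formed
[ga.fupjt] — violates constraint 5: syllable 2 coda /pjt/ has 3 consonants (> 2) → ill-formed
[snaf] — violates constraint 1: syllable 1 coda contains /f/ → ill-formed
[frup.zrju] — violates constraint 3: syllable 2 onset /zrj/ has 3 consonants (> 2) → ill-formed
[tersp] — violates constraint 5: syllable 1 coda /rsp/ has 3 consonants (> 2) → ill-formed
[rtvur] — violates constraint 3: syllable 1 onset /rtv/ has 3 consonants (> 2) → ill-formed
No form is well-formed → 0.

0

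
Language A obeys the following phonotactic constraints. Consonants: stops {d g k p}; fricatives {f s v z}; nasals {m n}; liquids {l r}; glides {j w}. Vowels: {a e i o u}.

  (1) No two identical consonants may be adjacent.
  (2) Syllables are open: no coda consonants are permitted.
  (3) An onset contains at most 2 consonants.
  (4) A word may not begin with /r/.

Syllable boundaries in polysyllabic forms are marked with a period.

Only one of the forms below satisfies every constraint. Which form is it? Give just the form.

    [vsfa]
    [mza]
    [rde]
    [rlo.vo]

[mza]

[vsfa] — violates constraint 3: syllable 1 onset /vsf/ has 3 consonants (> 2) → illicit
[mza] — σ1 onset /mz/ (2C), coda /∅/ ok → licit
[rde] — violates constraint 4: word begins with /r/ → illicit
[rlo.vo] — violates constraint 4: word begins with /r/ → illicit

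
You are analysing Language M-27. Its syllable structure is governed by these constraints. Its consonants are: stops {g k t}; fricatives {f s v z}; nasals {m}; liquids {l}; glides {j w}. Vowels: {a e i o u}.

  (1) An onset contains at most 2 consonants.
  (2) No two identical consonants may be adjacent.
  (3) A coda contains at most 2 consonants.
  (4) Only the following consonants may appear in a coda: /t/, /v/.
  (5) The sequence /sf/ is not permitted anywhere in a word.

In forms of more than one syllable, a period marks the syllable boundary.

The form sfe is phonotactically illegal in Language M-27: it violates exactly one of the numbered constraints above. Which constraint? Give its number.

sfe: contains banned sequence /sf/.
This is a violation of constraint 5: "The sequence /sf/ is not permitted anywhere in a word."
The remaining constraints (1, 2, 3, 4) are satisfied.

5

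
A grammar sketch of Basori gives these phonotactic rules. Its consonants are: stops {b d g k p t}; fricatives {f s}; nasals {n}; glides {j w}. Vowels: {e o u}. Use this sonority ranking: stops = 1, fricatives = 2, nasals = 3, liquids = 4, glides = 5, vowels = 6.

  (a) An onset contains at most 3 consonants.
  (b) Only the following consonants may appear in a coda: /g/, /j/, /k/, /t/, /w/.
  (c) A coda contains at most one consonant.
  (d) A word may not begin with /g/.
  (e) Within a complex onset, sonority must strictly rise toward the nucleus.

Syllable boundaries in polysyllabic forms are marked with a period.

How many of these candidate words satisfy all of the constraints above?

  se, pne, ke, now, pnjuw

5

se — σ1 onset /s/, coda /∅/ ok → well-formed
pne — σ1 onset /pn/ (1→3 rises), coda /∅/ ok → well-formed
ke — σ1 onset /k/, coda /∅/ ok → well-formed
now — σ1 onset /n/, coda /w/ ok → well-formed
pnjuw — σ1 onset /pnj/ (1→3→5 rises), coda /w/ ok → well-formed
Well-formed: se, pne, ke, now, pnjuw → 5.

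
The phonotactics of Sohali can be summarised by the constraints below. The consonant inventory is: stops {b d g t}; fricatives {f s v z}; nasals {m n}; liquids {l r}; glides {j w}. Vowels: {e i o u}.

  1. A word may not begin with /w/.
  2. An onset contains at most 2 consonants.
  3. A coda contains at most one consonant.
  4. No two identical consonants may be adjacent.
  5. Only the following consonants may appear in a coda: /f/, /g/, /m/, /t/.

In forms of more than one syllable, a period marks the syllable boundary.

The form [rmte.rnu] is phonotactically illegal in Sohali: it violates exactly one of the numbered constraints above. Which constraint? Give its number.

[rmte.rnu]: syllable 1 onset /rmt/ has 3 consonants (> 2).
This is a violation of constraint 2: "An onset contains at most 2 consonants."
The remaining constraints (1, 3, 4, 5) are satisfied.

2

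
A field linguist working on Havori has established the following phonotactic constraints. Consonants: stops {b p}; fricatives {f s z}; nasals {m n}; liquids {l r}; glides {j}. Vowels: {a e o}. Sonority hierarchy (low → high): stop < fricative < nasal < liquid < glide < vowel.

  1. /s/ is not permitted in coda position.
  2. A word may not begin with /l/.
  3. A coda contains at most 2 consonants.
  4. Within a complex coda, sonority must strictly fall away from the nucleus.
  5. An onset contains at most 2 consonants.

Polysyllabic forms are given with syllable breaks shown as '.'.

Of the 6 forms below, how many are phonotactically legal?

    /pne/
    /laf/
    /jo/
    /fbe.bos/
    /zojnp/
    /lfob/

2

/pne/ — σ1 onset /pn/ (2C), coda /∅/ ok → phonotactically legal
/laf/ — violates constraint 2: word begins with /l/ → phonotactically illegal
/jo/ — σ1 onset /j/, coda /∅/ ok → phonotactically legal
/fbe.bos/ — violates constraint 1: syllable 2 coda contains /s/ → phonotactically illegal
/zojnp/ — violates constraint 3: syllable 1 coda /jnp/ has 3 consonants (> 2) → phonotactically illegal
/lfob/ — violates constraint 2: word begins with /l/ → phonotactically illegal
Phonotactically legal: /pne/, /jo/ → 2.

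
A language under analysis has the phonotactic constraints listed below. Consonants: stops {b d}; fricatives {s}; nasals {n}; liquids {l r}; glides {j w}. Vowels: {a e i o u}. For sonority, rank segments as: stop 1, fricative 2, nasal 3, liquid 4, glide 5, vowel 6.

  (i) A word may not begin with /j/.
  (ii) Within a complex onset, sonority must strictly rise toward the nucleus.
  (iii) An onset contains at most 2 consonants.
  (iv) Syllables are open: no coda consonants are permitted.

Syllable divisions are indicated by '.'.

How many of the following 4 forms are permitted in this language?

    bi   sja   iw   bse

bi — σ1 onset /b/, coda /∅/ ok → permitted
sja — σ1 onset /sj/ (2→5 rises), coda /∅/ ok → permitted
iw — violates constraint (iv): syllable 1 coda /w/ has 1 consonant (> 0) → not permitted
bse — σ1 onset /bs/ (1→2 rises), coda /∅/ ok → permitted
Permitted: bi, sja, bse → 3.

3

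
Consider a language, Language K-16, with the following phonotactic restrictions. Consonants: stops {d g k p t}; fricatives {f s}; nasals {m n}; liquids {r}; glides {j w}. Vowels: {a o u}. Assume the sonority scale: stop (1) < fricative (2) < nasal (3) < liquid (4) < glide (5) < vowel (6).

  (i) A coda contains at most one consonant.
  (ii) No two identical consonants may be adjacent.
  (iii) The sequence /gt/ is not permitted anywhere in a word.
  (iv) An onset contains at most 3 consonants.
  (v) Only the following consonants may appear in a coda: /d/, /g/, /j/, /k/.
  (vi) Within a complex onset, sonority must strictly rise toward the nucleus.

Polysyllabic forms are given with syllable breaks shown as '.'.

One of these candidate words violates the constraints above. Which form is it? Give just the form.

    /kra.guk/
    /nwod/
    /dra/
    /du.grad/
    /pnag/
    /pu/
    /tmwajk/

/tmwajk/

/kra.guk/ — σ1 onset /kr/ (1→4 rises), coda /∅/ ok; σ2 onset /g/, coda /k/ ok → phonotactically legal
/nwod/ — σ1 onset /nw/ (3→5 rises), coda /d/ ok → phonotactically legal
/dra/ — σ1 onset /dr/ (1→4 rises), coda /∅/ ok → phonotactically legal
/du.grad/ — σ1 onset /d/, coda /∅/ ok; σ2 onset /gr/ (1→4 rises), coda /d/ ok → phonotactically legal
/pnag/ — σ1 onset /pn/ (1→3 rises), coda /g/ ok → phonotactically legal
/pu/ — σ1 onset /p/, coda /∅/ ok → phonotactically legal
/tmwajk/ — violates constraint (i): syllable 1 coda /jk/ has 2 consonants (> 1) → phonotactically illegal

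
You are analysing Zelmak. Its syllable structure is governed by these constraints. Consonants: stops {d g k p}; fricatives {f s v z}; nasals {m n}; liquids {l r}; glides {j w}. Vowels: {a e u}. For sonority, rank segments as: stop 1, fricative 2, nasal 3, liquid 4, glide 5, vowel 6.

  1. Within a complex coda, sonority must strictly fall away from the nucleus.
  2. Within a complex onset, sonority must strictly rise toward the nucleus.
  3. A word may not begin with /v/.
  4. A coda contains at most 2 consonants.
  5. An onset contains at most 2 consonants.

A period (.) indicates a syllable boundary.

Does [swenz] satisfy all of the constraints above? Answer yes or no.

yes

[swenz] — σ1 onset /sw/ (2→5 rises), coda /nz/ (3→2 falls) ok → well-formed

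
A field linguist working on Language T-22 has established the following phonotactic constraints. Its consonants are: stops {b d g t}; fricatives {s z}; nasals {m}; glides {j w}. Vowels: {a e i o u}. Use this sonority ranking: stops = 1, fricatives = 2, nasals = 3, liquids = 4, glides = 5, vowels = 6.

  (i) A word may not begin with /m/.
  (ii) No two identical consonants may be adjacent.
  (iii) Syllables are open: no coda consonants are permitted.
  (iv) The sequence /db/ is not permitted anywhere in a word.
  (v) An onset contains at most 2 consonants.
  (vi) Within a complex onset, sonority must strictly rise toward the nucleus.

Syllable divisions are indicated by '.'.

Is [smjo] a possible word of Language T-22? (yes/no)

[smjo] — violates constraint (v): syllable 1 onset /smj/ has 3 consonants (> 2) → not permitted

no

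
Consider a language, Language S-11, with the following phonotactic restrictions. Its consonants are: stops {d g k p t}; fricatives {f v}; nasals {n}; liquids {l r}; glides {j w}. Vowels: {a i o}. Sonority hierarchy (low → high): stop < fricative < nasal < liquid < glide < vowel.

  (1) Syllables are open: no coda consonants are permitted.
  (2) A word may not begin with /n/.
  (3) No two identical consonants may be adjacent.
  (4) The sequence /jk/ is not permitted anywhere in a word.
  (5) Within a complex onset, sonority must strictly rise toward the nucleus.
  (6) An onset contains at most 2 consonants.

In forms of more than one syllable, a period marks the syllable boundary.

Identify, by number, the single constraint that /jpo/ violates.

/jpo/: syllable 1 onset /jp/: /j/ (glide, 5) → /p/ (stop, 1) does not rise.
This is a violation of constraint 5: "Within a complex onset, sonority must strictly rise toward the nucleus."
The remaining constraints (1, 2, 3, 4, 6) are satisfied.

5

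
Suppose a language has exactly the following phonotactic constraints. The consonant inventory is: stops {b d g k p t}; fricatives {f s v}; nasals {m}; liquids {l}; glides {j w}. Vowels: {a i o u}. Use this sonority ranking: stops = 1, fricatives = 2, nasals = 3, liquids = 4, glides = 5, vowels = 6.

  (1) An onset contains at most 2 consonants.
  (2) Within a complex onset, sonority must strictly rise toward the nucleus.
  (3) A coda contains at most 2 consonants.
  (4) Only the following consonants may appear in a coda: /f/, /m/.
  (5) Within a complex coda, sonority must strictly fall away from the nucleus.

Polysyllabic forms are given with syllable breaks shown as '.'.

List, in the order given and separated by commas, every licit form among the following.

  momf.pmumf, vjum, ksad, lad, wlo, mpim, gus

momf.pmumf — σ1 onset /m/, coda /mf/ (3→2 falls) ok; σ2 onset /pm/ (1→3 rises), coda /mf/ (3→2 falls) ok → licit
vjum — σ1 onset /vj/ (2→5 rises), coda /m/ ok → licit
ksad — violates constraint 4: syllable 1 coda contains /d/, which is not a licensed coda consonant → illicit
lad — violates constraint 4: syllable 1 coda contains /d/, which is not a licensed coda consonant → illicit
wlo — violates constraint 2: syllable 1 onset /wl/: /w/ (glide, 5) → /l/ (liquid, 4) does not rise → illicit
mpim — violates constraint 2: syllable 1 onset /mp/: /m/ (nasal, 3) → /p/ (stop, 1) does not rise → illicit
gus — violates constraint 4: syllable 1 coda contains /s/, which is not a licensed coda consonant → illicit

momf.pmumf, vjum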